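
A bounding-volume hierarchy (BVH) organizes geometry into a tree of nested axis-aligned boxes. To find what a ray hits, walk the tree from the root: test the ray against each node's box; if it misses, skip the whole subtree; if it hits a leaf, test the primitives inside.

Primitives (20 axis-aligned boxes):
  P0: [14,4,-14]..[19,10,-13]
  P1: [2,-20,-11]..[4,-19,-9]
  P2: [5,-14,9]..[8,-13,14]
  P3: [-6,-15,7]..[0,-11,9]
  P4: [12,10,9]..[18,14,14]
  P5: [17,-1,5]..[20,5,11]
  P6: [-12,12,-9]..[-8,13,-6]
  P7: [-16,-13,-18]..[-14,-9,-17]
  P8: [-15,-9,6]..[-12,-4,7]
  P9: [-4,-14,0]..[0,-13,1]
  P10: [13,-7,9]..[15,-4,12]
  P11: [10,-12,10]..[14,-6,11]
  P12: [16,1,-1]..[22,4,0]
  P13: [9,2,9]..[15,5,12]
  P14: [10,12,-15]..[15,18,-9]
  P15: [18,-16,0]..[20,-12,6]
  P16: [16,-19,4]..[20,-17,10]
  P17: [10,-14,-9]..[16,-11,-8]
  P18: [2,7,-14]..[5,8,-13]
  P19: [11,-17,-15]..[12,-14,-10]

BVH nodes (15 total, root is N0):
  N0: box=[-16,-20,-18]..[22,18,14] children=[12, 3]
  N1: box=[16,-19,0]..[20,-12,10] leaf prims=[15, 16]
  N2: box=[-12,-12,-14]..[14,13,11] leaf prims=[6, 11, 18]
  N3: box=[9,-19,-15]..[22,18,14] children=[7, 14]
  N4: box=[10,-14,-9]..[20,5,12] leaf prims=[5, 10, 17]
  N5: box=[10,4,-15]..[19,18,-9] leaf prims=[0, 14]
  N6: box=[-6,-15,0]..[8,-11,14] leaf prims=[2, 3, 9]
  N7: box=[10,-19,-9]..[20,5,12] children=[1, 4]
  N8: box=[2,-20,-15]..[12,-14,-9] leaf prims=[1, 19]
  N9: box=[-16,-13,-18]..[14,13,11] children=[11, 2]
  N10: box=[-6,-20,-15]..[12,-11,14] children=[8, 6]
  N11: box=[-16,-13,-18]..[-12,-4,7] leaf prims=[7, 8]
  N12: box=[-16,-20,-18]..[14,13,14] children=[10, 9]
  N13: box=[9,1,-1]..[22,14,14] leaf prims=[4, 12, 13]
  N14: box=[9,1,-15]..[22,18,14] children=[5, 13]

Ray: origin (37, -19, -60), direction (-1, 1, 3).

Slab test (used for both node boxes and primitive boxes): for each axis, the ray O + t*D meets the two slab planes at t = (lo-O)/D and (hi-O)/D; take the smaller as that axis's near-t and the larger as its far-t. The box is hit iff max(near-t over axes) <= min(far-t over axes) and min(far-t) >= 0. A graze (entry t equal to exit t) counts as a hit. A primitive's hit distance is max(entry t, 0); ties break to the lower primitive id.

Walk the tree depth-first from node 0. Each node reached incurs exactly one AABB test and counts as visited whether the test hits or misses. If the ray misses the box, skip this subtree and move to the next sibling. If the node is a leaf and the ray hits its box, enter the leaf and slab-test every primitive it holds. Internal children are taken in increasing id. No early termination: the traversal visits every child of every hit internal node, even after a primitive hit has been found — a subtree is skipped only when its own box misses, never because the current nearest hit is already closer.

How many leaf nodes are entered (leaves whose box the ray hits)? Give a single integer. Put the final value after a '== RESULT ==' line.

Walk:
N0 x:[15,53] y:[-1,37] z:[14,74/3] -> hit [15,74/3], descend [3, 12]
  N3 x:[15,28] y:[0,37] z:[15,74/3] -> hit [15,74/3], descend [7, 14]
    N7 x:[17,27] y:[0,24] z:[17,24] -> hit [17,24], descend [1, 4]
      N1 x:[17,21] y:[0,7] z:[20,70/3] -> miss, prune
      N4 x:[17,27] y:[5,24] z:[17,24] -> hit [17,24] leaf, test {P5(miss), P10(miss), P17(miss)}
    N14 x:[15,28] y:[20,37] z:[15,74/3] -> hit [20,74/3], descend [5, 13]
      N5 x:[18,27] y:[23,37] z:[15,17] -> miss, prune
      N13 x:[15,28] y:[20,33] z:[59/3,74/3] -> hit [20,74/3] leaf, test {P4(miss), P12@t=20, P13@t=23}
  N12 x:[23,53] y:[-1,32] z:[14,74/3] -> hit [23,74/3], descend [9, 10]
    N9 x:[23,53] y:[6,32] z:[14,71/3] -> hit [23,71/3], descend [2, 11]
      N2 x:[23,49] y:[7,32] z:[46/3,71/3] -> hit [23,71/3] leaf, test {P6(miss), P11(miss), P18(miss)}
      N11 x:[49,53] y:[6,15] z:[14,67/3] -> miss, prune
    N10 x:[25,43] y:[-1,8] z:[15,74/3] -> miss, prune

order=[0, 3, 7, 1, 4, 14, 5, 13, 12, 9, 2, 11, 10]  |boxes|=13  |leaves|=3  hit=P12

== RESULT ==
3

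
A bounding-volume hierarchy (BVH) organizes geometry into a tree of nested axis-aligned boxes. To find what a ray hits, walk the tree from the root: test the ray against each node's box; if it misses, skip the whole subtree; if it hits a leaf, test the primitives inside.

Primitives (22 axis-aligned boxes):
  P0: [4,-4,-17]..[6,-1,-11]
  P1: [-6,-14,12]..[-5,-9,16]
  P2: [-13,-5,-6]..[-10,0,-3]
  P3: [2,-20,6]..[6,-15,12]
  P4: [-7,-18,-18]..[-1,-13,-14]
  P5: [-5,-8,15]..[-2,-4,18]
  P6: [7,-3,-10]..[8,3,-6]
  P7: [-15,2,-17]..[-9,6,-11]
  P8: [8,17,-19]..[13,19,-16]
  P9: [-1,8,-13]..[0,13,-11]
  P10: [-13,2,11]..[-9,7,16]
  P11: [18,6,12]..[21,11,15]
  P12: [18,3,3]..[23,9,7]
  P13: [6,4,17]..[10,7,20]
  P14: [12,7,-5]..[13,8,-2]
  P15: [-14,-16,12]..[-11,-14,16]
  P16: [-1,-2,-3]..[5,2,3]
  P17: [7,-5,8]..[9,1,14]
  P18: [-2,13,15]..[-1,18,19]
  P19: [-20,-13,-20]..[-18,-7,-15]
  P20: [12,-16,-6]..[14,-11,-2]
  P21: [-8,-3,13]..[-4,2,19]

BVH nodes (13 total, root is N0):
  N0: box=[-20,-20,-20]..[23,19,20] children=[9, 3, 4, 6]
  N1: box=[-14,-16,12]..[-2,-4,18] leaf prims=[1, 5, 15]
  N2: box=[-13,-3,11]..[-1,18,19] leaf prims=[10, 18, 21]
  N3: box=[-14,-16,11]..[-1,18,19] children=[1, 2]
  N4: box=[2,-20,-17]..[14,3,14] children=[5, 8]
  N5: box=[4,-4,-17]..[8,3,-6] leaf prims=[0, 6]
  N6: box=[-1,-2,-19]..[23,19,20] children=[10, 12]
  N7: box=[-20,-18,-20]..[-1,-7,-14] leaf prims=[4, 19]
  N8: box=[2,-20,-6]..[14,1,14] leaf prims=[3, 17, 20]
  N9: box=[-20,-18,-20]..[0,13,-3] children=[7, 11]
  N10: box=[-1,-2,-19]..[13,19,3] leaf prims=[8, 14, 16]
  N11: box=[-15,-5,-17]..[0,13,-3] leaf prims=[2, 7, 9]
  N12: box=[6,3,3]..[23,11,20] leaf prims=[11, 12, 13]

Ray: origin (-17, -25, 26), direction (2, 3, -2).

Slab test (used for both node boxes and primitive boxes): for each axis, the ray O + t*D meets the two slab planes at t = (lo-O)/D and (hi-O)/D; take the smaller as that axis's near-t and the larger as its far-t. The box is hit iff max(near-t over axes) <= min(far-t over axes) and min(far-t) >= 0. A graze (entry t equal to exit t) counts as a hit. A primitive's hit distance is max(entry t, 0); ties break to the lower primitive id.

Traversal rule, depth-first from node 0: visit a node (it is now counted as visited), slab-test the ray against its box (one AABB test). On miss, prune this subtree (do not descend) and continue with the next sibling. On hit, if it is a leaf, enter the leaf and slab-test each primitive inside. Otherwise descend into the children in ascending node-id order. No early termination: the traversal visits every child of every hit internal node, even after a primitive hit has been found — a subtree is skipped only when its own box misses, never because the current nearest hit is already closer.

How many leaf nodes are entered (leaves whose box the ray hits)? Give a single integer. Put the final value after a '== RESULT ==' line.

Traverse from the root:
N0 x:[-3/2,20] y:[5/3,44/3] z:[3,23] -> hit [3,44/3], descend [3, 4, 6, 9]
  N3 x:[3/2,8] y:[3,43/3] z:[7/2,15/2] -> hit [7/2,15/2], descend [1, 2]
    N1 x:[3/2,15/2] y:[3,7] z:[4,7] -> hit [4,7] leaf, test {P1(miss), P5(miss), P15(miss)}
    N2 x:[2,8] y:[22/3,43/3] z:[7/2,15/2] -> hit [22/3,15/2] leaf, test {P10(miss), P18(miss), P21(miss)}
  N4 x:[19/2,31/2] y:[5/3,28/3] z:[6,43/2] -> miss, prune
  N6 x:[8,20] y:[23/3,44/3] z:[3,45/2] -> hit [8,44/3], descend [10, 12]
    N10 x:[8,15] y:[23/3,44/3] z:[23/2,45/2] -> hit [23/2,44/3] leaf, test {P8(miss), P14(miss), P16(miss)}
    N12 x:[23/2,20] y:[28/3,12] z:[3,23/2] -> hit [23/2,23/2] leaf, test {P11(miss), P12(miss), P13(miss)}
  N9 x:[-3/2,17/2] y:[7/3,38/3] z:[29/2,23] -> miss, prune

Summary -> nodes [0, 3, 1, 2, 4, 6, 10, 12, 9]; box-tests=9; leaf-entries=4; first=miss

== RESULT ==
4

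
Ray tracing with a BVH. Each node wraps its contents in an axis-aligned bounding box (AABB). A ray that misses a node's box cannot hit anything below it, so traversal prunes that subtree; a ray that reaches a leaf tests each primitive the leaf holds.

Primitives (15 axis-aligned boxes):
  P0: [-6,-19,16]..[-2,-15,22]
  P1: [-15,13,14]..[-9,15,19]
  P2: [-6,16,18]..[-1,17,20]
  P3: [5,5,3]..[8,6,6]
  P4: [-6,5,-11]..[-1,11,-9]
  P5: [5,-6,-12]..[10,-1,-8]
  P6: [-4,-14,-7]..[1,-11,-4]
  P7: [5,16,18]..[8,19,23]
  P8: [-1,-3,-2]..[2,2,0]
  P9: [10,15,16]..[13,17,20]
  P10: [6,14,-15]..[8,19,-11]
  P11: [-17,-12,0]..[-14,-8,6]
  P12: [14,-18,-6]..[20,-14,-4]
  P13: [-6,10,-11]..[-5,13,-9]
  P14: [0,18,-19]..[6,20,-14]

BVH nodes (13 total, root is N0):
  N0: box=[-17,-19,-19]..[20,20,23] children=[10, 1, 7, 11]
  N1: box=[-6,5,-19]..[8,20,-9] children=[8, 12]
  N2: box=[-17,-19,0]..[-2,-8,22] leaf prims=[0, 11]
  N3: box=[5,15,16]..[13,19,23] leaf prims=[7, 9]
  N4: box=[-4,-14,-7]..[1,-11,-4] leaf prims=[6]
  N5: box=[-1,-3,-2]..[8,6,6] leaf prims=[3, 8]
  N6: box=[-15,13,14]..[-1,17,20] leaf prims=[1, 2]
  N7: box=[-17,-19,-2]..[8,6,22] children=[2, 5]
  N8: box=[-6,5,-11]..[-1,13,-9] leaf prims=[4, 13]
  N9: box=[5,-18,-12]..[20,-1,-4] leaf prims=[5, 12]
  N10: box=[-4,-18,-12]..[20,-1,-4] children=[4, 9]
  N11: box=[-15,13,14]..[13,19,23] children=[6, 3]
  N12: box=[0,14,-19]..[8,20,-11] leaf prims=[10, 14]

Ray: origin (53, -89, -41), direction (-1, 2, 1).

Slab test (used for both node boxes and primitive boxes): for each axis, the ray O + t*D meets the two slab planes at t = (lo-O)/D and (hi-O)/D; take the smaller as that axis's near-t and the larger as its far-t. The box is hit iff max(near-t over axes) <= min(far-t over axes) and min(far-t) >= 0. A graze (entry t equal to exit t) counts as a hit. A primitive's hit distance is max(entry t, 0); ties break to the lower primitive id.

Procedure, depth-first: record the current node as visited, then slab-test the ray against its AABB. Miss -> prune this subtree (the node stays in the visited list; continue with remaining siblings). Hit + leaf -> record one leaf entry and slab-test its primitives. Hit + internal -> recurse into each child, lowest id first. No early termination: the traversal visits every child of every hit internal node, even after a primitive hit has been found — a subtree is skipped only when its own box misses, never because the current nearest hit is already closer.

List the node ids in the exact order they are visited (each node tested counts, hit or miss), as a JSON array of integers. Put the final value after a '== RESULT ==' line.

Walk:
N0 x:[33,70] y:[35,109/2] z:[22,64] -> hit [35,109/2], descend [1, 7, 10, 11]
  N1 x:[45,59] y:[47,109/2] z:[22,32] -> miss, prune
  N7 x:[45,70] y:[35,95/2] z:[39,63] -> hit [45,95/2], descend [2, 5]
    N2 x:[55,70] y:[35,81/2] z:[41,63] -> miss, prune
    N5 x:[45,54] y:[43,95/2] z:[39,47] -> hit [45,47] leaf, test {P3@t=47, P8(miss)}
  N10 x:[33,57] y:[71/2,44] z:[29,37] -> hit [71/2,37], descend [4, 9]
    N4 x:[52,57] y:[75/2,39] z:[34,37] -> miss, prune
    N9 x:[33,48] y:[71/2,44] z:[29,37] -> hit [71/2,37] leaf, test {P5(miss), P12@t=71/2}
  N11 x:[40,68] y:[51,54] z:[55,64] -> miss, prune

Visited [0, 1, 7, 2, 5, 10, 4, 9, 11]. Tests: 9 box, 2 leaf. Nearest: P12.

== RESULT ==
[0, 1, 7, 2, 5, 10, 4, 9, 11]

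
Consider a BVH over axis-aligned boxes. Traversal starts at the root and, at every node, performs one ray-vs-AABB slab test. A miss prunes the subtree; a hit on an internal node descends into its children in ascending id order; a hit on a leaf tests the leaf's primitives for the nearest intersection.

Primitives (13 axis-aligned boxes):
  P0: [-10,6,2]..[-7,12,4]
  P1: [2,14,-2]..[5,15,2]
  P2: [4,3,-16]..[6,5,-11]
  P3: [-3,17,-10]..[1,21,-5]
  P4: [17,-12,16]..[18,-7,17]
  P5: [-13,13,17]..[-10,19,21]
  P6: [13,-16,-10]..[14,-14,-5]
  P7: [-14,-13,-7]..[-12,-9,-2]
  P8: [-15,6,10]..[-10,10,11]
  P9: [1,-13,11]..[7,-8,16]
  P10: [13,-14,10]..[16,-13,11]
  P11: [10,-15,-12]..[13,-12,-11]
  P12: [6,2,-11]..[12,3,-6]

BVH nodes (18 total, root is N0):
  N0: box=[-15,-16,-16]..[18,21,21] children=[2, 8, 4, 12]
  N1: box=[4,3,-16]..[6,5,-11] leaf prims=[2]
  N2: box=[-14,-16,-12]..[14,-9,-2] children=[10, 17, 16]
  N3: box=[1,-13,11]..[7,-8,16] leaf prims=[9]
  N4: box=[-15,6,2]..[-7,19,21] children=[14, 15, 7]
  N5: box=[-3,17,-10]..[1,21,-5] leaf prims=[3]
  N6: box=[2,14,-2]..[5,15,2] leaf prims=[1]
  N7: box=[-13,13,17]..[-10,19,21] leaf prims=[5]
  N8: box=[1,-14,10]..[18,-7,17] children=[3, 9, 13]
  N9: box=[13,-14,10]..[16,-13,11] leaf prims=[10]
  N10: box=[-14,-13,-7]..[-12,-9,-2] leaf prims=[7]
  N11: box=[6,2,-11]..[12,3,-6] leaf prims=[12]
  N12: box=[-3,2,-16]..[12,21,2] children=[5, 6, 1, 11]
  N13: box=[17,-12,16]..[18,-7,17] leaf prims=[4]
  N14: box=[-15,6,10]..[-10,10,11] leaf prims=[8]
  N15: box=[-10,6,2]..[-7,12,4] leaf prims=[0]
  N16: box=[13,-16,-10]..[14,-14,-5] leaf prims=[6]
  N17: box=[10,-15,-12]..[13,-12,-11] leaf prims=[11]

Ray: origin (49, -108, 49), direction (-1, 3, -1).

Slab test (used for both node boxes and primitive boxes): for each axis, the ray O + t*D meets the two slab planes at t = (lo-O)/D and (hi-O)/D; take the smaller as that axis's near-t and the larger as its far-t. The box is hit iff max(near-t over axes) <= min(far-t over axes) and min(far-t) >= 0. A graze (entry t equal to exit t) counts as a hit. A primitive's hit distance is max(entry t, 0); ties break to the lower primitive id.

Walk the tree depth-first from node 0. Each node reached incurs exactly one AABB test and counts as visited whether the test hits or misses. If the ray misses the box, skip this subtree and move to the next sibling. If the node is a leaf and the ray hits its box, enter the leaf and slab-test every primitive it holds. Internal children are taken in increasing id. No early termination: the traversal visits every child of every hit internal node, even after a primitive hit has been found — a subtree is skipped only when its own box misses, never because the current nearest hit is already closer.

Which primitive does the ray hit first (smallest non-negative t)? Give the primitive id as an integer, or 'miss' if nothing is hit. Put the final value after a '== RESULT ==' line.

Traverse from the root:
N0 x:[31,64] y:[92/3,43] z:[28,65] -> hit [31,43], descend [2, 4, 8, 12]
  N2 x:[35,63] y:[92/3,33] z:[51,61] -> miss, prune
  N4 x:[56,64] y:[38,127/3] z:[28,47] -> miss, prune
  N8 x:[31,48] y:[94/3,101/3] z:[32,39] -> hit [32,101/3], descend [3, 9, 13]
    N3 x:[42,48] y:[95/3,100/3] z:[33,38] -> miss, prune
    N9 x:[33,36] y:[94/3,95/3] z:[38,39] -> miss, prune
    N13 x:[31,32] y:[32,101/3] z:[32,33] -> hit [32,32] leaf, test {P4@t=32}
  N12 x:[37,52] y:[110/3,43] z:[47,65] -> miss, prune

Visited [0, 2, 4, 8, 3, 9, 13, 12]. Tests: 8 box, 1 leaf. Nearest: P4.

== RESULT ==
4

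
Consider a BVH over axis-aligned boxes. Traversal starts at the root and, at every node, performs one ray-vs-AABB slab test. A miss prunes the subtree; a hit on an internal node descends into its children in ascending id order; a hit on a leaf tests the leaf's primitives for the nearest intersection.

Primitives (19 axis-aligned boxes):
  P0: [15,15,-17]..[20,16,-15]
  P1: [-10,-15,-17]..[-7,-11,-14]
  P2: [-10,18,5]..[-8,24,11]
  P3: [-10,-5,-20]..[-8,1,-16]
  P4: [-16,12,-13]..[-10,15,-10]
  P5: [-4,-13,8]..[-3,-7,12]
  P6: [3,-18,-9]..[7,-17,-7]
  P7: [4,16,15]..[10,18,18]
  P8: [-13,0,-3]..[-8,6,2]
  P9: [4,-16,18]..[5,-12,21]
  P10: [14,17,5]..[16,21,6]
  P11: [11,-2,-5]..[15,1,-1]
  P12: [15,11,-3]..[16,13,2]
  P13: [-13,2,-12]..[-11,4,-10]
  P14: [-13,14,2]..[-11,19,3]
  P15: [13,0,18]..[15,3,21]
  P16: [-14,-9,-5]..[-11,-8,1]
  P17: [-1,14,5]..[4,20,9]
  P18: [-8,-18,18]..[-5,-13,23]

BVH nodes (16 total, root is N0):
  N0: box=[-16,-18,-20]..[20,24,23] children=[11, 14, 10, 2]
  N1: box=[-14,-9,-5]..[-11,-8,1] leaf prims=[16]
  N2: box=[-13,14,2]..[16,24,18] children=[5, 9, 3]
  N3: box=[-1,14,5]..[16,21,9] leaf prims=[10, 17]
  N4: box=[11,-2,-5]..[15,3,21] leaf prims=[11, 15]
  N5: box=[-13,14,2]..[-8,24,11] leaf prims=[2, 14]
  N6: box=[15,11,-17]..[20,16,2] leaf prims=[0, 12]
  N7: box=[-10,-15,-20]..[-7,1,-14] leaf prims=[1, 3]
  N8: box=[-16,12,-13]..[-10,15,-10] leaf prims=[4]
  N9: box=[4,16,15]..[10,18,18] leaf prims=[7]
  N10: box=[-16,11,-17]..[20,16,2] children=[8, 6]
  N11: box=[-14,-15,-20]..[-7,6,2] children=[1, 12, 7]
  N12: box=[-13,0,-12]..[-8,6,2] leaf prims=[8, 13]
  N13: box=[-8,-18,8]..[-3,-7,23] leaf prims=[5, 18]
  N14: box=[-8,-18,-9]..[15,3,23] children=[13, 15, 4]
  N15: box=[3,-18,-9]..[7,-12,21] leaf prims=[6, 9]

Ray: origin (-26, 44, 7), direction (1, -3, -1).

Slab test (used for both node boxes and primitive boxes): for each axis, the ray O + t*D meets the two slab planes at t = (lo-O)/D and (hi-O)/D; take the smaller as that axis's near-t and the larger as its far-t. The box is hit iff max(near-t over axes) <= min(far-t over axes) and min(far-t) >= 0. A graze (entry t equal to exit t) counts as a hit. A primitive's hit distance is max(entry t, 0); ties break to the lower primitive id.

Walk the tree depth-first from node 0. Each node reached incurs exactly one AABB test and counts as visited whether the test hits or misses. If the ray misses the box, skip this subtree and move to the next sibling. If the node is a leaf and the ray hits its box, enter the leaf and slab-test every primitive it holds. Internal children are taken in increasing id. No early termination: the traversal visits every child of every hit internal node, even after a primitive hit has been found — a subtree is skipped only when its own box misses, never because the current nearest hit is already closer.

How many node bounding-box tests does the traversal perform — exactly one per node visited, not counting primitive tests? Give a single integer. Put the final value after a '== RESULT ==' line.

Walk:
N0 x:[10,46] y:[20/3,62/3] z:[-16,27] -> hit [10,62/3], descend [2, 10, 11, 14]
  N2 x:[13,42] y:[20/3,10] z:[-11,5] -> miss, prune
  N10 x:[10,46] y:[28/3,11] z:[5,24] -> hit [10,11], descend [6, 8]
    N6 x:[41,46] y:[28/3,11] z:[5,24] -> miss, prune
    N8 x:[10,16] y:[29/3,32/3] z:[17,20] -> miss, prune
  N11 x:[12,19] y:[38/3,59/3] z:[5,27] -> hit [38/3,19], descend [1, 7, 12]
    N1 x:[12,15] y:[52/3,53/3] z:[6,12] -> miss, prune
    N7 x:[16,19] y:[43/3,59/3] z:[21,27] -> miss, prune
    N12 x:[13,18] y:[38/3,44/3] z:[5,19] -> hit [13,44/3] leaf, test {P8(miss), P13(miss)}
  N14 x:[18,41] y:[41/3,62/3] z:[-16,16] -> miss, prune

order=[0, 2, 10, 6, 8, 11, 1, 7, 12, 14]  |boxes|=10  |leaves|=1  hit=miss

== RESULT ==
10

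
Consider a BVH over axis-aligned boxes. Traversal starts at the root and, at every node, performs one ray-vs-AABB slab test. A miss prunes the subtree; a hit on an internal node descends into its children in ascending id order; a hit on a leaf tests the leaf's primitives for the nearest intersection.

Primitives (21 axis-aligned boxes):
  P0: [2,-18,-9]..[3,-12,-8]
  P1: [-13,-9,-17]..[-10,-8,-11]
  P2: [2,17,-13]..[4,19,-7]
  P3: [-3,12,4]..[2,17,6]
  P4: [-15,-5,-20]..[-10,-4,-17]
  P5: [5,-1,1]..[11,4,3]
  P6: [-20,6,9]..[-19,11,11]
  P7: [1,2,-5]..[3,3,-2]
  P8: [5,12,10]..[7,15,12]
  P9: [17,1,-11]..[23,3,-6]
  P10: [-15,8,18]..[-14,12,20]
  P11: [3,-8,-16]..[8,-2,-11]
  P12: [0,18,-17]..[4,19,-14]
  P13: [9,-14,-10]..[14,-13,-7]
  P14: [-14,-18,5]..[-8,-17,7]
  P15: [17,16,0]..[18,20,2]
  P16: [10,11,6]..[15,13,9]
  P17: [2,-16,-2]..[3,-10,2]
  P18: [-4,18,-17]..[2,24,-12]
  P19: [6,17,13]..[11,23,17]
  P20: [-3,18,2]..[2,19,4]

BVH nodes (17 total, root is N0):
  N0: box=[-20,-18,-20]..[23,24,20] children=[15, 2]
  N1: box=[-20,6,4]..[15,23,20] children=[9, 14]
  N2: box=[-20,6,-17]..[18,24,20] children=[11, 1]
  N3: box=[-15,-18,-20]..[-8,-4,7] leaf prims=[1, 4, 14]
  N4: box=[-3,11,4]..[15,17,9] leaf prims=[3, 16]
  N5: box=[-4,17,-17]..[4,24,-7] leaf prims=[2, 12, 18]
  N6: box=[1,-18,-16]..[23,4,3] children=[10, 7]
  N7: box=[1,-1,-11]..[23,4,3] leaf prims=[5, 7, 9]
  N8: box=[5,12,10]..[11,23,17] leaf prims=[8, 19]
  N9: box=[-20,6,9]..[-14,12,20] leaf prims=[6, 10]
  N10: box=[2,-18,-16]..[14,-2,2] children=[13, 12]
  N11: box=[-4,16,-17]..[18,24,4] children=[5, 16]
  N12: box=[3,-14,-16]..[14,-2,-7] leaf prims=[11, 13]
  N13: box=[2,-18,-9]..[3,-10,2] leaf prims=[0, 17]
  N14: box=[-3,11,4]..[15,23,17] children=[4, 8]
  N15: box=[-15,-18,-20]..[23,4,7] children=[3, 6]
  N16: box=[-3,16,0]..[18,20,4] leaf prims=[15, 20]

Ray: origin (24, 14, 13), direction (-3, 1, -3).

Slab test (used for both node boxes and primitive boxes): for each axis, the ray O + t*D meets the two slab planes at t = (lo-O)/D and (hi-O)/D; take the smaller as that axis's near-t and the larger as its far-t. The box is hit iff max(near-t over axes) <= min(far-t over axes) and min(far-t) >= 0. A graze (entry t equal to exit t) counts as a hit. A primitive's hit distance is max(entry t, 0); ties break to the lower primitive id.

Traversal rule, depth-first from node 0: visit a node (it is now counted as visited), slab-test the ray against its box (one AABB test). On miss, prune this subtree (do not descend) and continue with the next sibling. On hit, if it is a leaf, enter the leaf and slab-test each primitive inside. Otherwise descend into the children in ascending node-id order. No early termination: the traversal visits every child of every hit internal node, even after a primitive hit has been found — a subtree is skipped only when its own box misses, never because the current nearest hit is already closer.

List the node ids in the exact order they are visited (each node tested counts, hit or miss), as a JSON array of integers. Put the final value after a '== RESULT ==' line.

Trace the traversal:
N0 x:[1/3,44/3] y:[-32,10] z:[-7/3,11] -> hit [1/3,10], descend [2, 15]
  N2 x:[2,44/3] y:[-8,10] z:[-7/3,10] -> hit [2,10], descend [1, 11]
    N1 x:[3,44/3] y:[-8,9] z:[-7/3,3] -> hit [3,3], descend [9, 14]
      N9 x:[38/3,44/3] y:[-8,-2] z:[-7/3,4/3] -> miss, prune
      N14 x:[3,9] y:[-3,9] z:[-4/3,3] -> hit [3,3], descend [4, 8]
        N4 x:[3,9] y:[-3,3] z:[4/3,3] -> hit [3,3] leaf, test {P3(miss), P16(miss)}
        N8 x:[13/3,19/3] y:[-2,9] z:[-4/3,1] -> miss, prune
    N11 x:[2,28/3] y:[2,10] z:[3,10] -> hit [3,28/3], descend [5, 16]
      N5 x:[20/3,28/3] y:[3,10] z:[20/3,10] -> hit [20/3,28/3] leaf, test {P2(miss), P12(miss), P18@t=25/3}
      N16 x:[2,9] y:[2,6] z:[3,13/3] -> hit [3,13/3] leaf, test {P15(miss), P20(miss)}
  N15 x:[1/3,13] y:[-32,-10] z:[2,11] -> miss, prune

11 AABB tests over nodes [0, 2, 1, 9, 14, 4, 8, 11, 5, 16, 15]; 3 leaves entered; closest P18.

== RESULT ==
[0, 2, 1, 9, 14, 4, 8, 11, 5, 16, 15]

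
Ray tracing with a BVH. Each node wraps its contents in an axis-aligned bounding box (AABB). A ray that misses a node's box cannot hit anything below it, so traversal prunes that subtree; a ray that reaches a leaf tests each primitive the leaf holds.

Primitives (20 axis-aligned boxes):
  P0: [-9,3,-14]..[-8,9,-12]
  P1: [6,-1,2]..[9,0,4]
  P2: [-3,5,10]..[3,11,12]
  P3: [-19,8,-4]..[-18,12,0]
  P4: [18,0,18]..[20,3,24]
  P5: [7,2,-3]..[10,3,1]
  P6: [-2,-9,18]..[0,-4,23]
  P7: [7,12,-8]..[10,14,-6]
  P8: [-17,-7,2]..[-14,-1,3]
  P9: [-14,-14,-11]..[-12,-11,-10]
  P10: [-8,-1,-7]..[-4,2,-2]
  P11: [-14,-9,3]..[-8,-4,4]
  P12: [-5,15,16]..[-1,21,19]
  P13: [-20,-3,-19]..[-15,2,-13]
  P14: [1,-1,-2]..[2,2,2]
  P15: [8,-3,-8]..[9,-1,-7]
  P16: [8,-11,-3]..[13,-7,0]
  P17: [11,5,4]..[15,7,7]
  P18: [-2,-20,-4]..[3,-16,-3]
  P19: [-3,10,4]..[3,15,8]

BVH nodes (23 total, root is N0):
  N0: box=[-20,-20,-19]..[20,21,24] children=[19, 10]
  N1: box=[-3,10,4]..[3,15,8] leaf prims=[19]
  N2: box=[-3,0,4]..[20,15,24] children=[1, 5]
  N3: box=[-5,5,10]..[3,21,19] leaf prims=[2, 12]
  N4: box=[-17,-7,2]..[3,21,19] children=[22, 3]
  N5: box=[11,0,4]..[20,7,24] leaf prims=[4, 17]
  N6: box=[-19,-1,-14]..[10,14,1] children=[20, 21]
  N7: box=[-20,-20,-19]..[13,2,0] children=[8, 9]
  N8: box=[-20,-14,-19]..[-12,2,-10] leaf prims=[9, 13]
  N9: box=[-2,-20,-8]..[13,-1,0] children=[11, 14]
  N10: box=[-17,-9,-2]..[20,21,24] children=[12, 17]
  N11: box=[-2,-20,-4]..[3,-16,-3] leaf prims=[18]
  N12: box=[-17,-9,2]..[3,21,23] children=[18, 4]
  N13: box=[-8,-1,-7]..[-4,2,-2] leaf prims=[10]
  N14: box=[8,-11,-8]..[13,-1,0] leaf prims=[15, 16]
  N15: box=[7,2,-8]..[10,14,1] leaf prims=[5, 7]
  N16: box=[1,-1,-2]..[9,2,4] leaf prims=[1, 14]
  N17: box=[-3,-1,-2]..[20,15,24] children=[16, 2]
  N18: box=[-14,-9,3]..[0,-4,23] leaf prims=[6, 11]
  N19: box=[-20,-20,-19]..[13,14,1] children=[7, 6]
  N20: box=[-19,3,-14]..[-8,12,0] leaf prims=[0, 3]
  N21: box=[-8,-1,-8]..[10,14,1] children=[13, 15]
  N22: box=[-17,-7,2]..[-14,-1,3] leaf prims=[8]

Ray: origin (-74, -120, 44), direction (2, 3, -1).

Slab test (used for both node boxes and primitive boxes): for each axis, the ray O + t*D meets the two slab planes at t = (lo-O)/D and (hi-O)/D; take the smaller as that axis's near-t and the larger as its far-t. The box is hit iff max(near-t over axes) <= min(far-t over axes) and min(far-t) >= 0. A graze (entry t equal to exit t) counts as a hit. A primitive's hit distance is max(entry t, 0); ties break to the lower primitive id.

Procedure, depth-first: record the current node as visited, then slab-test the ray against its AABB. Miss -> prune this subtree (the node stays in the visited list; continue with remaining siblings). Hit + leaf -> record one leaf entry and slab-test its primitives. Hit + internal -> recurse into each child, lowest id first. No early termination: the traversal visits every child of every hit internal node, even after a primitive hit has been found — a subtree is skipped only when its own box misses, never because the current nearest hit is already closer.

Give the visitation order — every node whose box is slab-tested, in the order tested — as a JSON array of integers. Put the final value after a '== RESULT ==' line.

Walk:
N0 x:[27,47] y:[100/3,47] z:[20,63] -> hit [100/3,47], descend [10, 19]
  N10 x:[57/2,47] y:[37,47] z:[20,46] -> hit [37,46], descend [12, 17]
    N12 x:[57/2,77/2] y:[37,47] z:[21,42] -> hit [37,77/2], descend [4, 18]
      N4 x:[57/2,77/2] y:[113/3,47] z:[25,42] -> hit [113/3,77/2], descend [3, 22]
        N3 x:[69/2,77/2] y:[125/3,47] z:[25,34] -> miss, prune
        N22 x:[57/2,30] y:[113/3,119/3] z:[41,42] -> miss, prune
      N18 x:[30,37] y:[37,116/3] z:[21,41] -> hit [37,37] leaf, test {P6(miss), P11(miss)}
    N17 x:[71/2,47] y:[119/3,45] z:[20,46] -> hit [119/3,45], descend [2, 16]
      N2 x:[71/2,47] y:[40,45] z:[20,40] -> hit [40,40], descend [1, 5]
        N1 x:[71/2,77/2] y:[130/3,45] z:[36,40] -> miss, prune
        N5 x:[85/2,47] y:[40,127/3] z:[20,40] -> miss, prune
      N16 x:[75/2,83/2] y:[119/3,122/3] z:[40,46] -> hit [40,122/3] leaf, test {P1@t=40, P14(miss)}
  N19 x:[27,87/2] y:[100/3,134/3] z:[43,63] -> hit [43,87/2], descend [6, 7]
    N6 x:[55/2,42] y:[119/3,134/3] z:[43,58] -> miss, prune
    N7 x:[27,87/2] y:[100/3,122/3] z:[44,63] -> miss, prune

order=[0, 10, 12, 4, 3, 22, 18, 17, 2, 1, 5, 16, 19, 6, 7]  |boxes|=15  |leaves|=2  hit=P1

== RESULT ==
[0, 10, 12, 4, 3, 22, 18, 17, 2, 1, 5, 16, 19, 6, 7]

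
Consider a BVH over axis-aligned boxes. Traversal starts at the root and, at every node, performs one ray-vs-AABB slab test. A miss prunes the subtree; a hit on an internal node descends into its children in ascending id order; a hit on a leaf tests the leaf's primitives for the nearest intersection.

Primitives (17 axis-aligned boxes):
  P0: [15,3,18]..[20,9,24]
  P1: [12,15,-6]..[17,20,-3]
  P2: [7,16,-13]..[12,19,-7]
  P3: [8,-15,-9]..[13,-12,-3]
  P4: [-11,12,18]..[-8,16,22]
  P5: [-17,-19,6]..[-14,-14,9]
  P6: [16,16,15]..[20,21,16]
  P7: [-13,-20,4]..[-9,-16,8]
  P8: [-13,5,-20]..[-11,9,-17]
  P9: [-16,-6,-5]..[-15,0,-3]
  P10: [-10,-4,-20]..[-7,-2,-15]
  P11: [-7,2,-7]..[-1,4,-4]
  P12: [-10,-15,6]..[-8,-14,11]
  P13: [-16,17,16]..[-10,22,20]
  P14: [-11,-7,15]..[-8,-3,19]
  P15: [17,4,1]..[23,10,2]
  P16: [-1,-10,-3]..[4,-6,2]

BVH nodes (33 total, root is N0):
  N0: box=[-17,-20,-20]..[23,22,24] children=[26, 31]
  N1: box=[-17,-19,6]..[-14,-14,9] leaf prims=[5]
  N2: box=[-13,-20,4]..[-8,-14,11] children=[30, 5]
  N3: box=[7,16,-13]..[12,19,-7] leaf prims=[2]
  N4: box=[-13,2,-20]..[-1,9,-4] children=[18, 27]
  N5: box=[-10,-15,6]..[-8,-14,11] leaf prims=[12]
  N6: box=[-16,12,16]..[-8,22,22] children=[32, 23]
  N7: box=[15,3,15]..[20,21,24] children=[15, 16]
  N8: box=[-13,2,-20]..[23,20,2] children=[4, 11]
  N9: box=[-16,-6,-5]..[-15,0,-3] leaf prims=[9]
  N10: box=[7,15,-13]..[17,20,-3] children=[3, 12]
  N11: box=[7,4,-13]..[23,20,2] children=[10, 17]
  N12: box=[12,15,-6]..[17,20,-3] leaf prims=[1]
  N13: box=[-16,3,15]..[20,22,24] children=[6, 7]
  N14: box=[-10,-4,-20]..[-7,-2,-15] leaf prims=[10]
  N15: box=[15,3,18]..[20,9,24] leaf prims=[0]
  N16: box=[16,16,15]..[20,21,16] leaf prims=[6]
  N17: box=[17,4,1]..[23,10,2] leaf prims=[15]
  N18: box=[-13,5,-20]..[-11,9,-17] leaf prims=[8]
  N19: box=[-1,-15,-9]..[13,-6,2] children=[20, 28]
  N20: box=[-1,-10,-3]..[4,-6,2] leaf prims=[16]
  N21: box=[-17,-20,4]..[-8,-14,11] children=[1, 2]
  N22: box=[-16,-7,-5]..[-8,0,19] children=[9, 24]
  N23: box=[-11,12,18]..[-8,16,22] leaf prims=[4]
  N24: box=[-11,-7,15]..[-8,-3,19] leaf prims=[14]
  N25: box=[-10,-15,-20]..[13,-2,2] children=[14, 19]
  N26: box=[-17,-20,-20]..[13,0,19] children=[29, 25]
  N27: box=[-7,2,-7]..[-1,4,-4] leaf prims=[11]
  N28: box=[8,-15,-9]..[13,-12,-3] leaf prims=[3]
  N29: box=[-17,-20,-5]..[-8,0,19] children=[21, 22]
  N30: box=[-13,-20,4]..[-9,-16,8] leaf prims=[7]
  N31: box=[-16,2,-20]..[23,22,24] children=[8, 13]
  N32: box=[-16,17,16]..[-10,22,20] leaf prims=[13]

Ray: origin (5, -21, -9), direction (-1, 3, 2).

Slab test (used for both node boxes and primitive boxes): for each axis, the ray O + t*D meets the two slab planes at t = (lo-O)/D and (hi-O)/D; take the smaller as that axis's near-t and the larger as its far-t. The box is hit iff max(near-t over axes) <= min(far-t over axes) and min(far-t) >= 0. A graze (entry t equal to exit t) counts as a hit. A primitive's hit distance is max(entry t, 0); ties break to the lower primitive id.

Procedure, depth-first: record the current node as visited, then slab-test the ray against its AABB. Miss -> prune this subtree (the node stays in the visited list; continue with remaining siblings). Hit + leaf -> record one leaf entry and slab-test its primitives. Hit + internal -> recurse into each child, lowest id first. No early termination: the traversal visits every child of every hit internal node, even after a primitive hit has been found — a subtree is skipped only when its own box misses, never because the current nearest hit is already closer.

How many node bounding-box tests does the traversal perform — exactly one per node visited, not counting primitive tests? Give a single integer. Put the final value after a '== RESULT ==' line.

Walk:
N0 x:[-18,22] y:[1/3,43/3] z:[-11/2,33/2] -> hit [1/3,43/3], descend [26, 31]
  N26 x:[-8,22] y:[1/3,7] z:[-11/2,14] -> hit [1/3,7], descend [25, 29]
    N25 x:[-8,15] y:[2,19/3] z:[-11/2,11/2] -> hit [2,11/2], descend [14, 19]
      N14 x:[12,15] y:[17/3,19/3] z:[-11/2,-3] -> miss, prune
      N19 x:[-8,6] y:[2,5] z:[0,11/2] -> hit [2,5], descend [20, 28]
        N20 x:[1,6] y:[11/3,5] z:[3,11/2] -> hit [11/3,5] leaf, test {P16@t=11/3}
        N28 x:[-8,-3] y:[2,3] z:[0,3] -> miss, prune
    N29 x:[13,22] y:[1/3,7] z:[2,14] -> miss, prune
  N31 x:[-18,21] y:[23/3,43/3] z:[-11/2,33/2] -> hit [23/3,43/3], descend [8, 13]
    N8 x:[-18,18] y:[23/3,41/3] z:[-11/2,11/2] -> miss, prune
    N13 x:[-15,21] y:[8,43/3] z:[12,33/2] -> hit [12,43/3], descend [6, 7]
      N6 x:[13,21] y:[11,43/3] z:[25/2,31/2] -> hit [13,43/3], descend [23, 32]
        N23 x:[13,16] y:[11,37/3] z:[27/2,31/2] -> miss, prune
        N32 x:[15,21] y:[38/3,43/3] z:[25/2,29/2] -> miss, prune
      N7 x:[-15,-10] y:[8,14] z:[12,33/2] -> miss, prune

Visited [0, 26, 25, 14, 19, 20, 28, 29, 31, 8, 13, 6, 23, 32, 7]. Tests: 15 box, 1 leaf. Nearest: P16.

== RESULT ==
15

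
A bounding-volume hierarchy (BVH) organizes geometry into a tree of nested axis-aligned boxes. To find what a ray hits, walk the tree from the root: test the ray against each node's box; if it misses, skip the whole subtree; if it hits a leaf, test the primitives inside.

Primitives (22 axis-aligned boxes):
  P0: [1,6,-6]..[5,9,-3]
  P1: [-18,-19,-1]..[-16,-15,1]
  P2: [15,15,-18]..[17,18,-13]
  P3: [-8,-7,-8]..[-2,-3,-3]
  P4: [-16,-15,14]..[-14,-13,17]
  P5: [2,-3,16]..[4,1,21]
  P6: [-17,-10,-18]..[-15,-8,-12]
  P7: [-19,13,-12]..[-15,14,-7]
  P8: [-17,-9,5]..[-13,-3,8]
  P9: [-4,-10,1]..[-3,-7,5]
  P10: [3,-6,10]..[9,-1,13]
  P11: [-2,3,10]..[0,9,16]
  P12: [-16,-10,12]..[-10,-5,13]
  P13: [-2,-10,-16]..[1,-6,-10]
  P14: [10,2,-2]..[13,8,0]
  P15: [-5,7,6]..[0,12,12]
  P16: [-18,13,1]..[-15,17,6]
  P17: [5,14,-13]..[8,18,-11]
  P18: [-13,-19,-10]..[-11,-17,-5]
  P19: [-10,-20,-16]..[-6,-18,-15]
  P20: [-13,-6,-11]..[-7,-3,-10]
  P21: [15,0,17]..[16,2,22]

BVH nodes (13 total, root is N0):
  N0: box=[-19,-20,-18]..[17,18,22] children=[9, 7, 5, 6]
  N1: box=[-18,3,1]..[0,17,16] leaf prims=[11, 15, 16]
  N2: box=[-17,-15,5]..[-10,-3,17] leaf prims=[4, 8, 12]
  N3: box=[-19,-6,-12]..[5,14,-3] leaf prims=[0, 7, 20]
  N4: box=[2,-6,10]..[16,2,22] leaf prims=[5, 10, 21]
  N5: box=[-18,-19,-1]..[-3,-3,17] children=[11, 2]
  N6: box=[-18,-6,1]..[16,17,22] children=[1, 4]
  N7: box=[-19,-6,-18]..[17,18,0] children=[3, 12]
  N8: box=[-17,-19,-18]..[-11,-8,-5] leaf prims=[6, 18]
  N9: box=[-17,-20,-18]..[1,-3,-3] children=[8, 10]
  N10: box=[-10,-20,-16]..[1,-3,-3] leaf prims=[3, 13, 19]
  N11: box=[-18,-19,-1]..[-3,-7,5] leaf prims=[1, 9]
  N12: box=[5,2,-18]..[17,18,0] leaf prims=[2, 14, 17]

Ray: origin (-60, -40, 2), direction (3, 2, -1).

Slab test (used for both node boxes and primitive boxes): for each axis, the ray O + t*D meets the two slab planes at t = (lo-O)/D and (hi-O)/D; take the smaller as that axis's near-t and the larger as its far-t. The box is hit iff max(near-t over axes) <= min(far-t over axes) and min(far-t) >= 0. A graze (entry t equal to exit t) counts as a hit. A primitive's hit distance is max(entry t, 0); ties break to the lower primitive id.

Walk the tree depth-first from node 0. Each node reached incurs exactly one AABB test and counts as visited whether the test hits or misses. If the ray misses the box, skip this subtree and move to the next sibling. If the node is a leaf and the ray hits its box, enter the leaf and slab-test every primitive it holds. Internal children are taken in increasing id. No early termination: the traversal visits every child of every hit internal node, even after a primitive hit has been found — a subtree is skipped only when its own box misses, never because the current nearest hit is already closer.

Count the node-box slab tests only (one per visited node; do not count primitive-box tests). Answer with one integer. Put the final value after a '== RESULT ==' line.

Traverse from the root:
N0 x:[41/3,77/3] y:[10,29] z:[-20,20] -> hit [41/3,20], descend [5, 6, 7, 9]
  N5 x:[14,19] y:[21/2,37/2] z:[-15,3] -> miss, prune
  N6 x:[14,76/3] y:[17,57/2] z:[-20,1] -> miss, prune
  N7 x:[41/3,77/3] y:[17,29] z:[2,20] -> hit [17,20], descend [3, 12]
    N3 x:[41/3,65/3] y:[17,27] z:[5,14] -> miss, prune
    N12 x:[65/3,77/3] y:[21,29] z:[2,20] -> miss, prune
  N9 x:[43/3,61/3] y:[10,37/2] z:[5,20] -> hit [43/3,37/2], descend [8, 10]
    N8 x:[43/3,49/3] y:[21/2,16] z:[7,20] -> hit [43/3,16] leaf, test {P6@t=15, P18(miss)}
    N10 x:[50/3,61/3] y:[10,37/2] z:[5,18] -> hit [50/3,18] leaf, test {P3(miss), P13(miss), P19(miss)}

Summary -> nodes [0, 5, 6, 7, 3, 12, 9, 8, 10]; box-tests=9; leaf-entries=2; first=P6

== RESULT ==
9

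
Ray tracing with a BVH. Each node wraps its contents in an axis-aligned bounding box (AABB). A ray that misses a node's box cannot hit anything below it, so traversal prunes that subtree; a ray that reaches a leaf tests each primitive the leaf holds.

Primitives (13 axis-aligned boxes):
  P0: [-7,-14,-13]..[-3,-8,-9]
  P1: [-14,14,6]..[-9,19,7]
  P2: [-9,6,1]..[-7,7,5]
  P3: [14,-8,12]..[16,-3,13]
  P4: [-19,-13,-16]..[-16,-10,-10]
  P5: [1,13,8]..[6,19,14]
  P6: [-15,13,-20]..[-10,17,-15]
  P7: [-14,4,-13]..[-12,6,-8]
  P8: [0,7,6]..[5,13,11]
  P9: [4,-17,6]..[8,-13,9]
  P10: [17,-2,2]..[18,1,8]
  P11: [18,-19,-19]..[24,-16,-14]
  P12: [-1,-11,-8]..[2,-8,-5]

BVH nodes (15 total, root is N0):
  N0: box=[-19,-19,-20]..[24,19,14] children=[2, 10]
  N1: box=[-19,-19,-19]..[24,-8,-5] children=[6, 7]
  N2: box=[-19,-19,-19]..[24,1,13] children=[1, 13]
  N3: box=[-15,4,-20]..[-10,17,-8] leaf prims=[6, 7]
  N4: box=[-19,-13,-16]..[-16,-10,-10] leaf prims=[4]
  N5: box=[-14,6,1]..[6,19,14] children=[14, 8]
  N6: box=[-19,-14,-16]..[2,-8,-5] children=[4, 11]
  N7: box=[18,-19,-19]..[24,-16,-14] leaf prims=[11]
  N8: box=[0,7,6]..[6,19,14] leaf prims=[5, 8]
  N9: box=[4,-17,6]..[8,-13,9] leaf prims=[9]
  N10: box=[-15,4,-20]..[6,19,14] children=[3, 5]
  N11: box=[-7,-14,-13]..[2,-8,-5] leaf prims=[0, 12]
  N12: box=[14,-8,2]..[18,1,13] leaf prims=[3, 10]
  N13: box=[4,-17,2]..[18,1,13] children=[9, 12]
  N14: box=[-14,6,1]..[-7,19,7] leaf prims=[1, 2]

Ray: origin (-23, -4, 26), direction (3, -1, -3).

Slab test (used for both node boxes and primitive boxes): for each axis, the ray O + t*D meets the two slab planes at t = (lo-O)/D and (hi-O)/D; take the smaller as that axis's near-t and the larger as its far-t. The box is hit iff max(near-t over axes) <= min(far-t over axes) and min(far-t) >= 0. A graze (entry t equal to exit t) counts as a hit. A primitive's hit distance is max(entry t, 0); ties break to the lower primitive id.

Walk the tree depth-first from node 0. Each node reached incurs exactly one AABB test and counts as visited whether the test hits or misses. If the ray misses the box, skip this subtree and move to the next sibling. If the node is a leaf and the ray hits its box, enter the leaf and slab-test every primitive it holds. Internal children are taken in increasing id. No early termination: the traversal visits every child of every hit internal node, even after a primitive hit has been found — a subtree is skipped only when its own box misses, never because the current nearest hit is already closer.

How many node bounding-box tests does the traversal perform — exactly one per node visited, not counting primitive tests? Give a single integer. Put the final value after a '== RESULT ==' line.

Trace the traversal:
N0 x:[4/3,47/3] y:[-23,15] z:[4,46/3] -> hit [4,15], descend [2, 10]
  N2 x:[4/3,47/3] y:[-5,15] z:[13/3,15] -> hit [13/3,15], descend [1, 13]
    N1 x:[4/3,47/3] y:[4,15] z:[31/3,15] -> hit [31/3,15], descend [6, 7]
      N6 x:[4/3,25/3] y:[4,10] z:[31/3,14] -> miss, prune
      N7 x:[41/3,47/3] y:[12,15] z:[40/3,15] -> hit [41/3,15] leaf, test {P11@t=41/3}
    N13 x:[9,41/3] y:[-5,13] z:[13/3,8] -> miss, prune
  N10 x:[8/3,29/3] y:[-23,-8] z:[4,46/3] -> miss, prune

Visited [0, 2, 1, 6, 7, 13, 10]. Tests: 7 box, 1 leaf. Nearest: P11.

== RESULT ==
7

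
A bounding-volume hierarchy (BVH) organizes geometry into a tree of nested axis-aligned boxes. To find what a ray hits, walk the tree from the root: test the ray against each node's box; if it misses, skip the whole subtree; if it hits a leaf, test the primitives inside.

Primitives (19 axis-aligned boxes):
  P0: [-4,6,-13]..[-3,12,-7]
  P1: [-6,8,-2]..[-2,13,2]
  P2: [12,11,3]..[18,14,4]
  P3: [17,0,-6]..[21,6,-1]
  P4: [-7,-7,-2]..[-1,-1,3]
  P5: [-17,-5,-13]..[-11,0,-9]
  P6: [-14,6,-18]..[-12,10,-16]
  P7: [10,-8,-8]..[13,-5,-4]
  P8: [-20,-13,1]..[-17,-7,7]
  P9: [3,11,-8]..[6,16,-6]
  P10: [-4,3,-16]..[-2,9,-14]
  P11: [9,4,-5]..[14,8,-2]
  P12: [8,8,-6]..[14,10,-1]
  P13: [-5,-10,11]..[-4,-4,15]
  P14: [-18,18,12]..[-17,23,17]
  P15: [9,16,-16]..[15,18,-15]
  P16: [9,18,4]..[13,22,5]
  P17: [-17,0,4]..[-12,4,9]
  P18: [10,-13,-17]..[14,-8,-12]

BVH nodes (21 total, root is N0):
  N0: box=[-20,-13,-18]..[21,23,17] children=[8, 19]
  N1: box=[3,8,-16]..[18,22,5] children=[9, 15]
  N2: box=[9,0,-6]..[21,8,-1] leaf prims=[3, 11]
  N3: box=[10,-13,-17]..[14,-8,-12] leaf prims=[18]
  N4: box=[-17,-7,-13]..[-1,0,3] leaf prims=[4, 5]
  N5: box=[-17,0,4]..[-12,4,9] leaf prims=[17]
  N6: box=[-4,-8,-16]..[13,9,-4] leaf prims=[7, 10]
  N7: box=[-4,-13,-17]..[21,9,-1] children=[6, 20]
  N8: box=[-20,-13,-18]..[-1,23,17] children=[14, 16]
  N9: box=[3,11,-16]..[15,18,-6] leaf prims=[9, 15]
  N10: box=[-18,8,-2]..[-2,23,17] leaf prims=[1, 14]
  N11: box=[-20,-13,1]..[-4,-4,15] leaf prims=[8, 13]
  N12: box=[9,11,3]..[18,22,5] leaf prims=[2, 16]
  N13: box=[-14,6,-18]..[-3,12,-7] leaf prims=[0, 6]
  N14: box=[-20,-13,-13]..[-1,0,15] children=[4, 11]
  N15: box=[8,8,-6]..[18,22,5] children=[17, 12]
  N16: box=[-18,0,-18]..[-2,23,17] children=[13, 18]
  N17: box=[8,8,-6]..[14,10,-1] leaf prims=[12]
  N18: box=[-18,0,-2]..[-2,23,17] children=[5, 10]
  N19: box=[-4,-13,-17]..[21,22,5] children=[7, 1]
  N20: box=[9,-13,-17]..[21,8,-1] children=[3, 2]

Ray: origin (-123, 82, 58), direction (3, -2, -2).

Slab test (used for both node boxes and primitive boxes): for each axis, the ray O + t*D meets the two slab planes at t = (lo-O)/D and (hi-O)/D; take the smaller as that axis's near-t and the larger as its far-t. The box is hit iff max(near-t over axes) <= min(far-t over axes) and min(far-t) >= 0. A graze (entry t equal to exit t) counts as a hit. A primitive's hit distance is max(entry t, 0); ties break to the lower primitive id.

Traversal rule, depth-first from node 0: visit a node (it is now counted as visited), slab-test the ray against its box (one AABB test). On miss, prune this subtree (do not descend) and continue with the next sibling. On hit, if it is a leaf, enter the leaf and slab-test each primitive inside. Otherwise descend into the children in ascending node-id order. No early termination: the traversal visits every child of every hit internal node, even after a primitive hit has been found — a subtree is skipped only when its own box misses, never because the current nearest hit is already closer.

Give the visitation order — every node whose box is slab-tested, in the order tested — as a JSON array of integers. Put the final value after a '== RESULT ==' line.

Trace the traversal:
N0 x:[103/3,48] y:[59/2,95/2] z:[41/2,38] -> hit [103/3,38], descend [8, 19]
  N8 x:[103/3,122/3] y:[59/2,95/2] z:[41/2,38] -> hit [103/3,38], descend [14, 16]
    N14 x:[103/3,122/3] y:[41,95/2] z:[43/2,71/2] -> miss, prune
    N16 x:[35,121/3] y:[59/2,41] z:[41/2,38] -> hit [35,38], descend [13, 18]
      N13 x:[109/3,40] y:[35,38] z:[65/2,38] -> hit [109/3,38] leaf, test {P0(miss), P6@t=37}
      N18 x:[35,121/3] y:[59/2,41] z:[41/2,30] -> miss, prune
  N19 x:[119/3,48] y:[30,95/2] z:[53/2,75/2] -> miss, prune

Summary -> nodes [0, 8, 14, 16, 13, 18, 19]; box-tests=7; leaf-entries=1; first=P6

== RESULT ==
[0, 8, 14, 16, 13, 18, 19]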